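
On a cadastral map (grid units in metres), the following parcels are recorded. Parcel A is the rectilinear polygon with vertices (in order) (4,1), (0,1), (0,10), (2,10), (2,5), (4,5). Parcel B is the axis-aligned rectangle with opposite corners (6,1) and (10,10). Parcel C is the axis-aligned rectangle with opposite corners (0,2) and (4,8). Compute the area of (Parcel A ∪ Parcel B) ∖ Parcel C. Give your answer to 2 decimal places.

|Parcel A ∪ Parcel B| = 62.
|(Parcel A ∪ Parcel B) ∩ Parcel C| = 18.
|(Parcel A ∪ Parcel B) ∖ Parcel C| = 62 − 18 = 44.00.

44.00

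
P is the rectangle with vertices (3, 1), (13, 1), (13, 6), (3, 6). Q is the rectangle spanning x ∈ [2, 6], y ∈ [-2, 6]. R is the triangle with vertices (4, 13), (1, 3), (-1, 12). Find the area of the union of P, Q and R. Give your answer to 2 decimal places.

90.50

By inclusion–exclusion:
Individual areas: |P| = 50, |Q| = 32, |R| = 23.5.
|P∩Q|: x∈[3,6], y∈[1,6] → 3·5 = 15.
|P∩R| = 0.
|Q∩R| = 0.
|P∩Q∩R| = 0.
|P ∪ Q ∪ R| = 105.5 − 15 + 0 = 90.50.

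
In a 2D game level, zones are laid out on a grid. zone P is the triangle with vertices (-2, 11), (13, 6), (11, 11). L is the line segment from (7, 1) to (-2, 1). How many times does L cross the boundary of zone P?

0

The segment lies entirely outside zone P and never meets its boundary.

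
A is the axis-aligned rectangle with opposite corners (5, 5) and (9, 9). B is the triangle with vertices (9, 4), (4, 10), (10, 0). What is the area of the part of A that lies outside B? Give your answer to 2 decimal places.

13.32

|A| = 16, |A∩B| = 2.6833.
|A ∖ B| = |A| − |A∩B| = 16 − 2.6833 = 13.32.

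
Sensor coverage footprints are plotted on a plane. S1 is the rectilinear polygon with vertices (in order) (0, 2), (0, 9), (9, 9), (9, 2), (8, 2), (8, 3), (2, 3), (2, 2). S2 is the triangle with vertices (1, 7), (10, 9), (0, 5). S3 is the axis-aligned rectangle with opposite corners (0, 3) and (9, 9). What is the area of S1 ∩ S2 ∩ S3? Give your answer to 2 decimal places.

The intersection is the polygon with vertices (0,5), (1,7), (9,8.778), (9,8.6).
By the shoelace formula its area is 7.91.

7.91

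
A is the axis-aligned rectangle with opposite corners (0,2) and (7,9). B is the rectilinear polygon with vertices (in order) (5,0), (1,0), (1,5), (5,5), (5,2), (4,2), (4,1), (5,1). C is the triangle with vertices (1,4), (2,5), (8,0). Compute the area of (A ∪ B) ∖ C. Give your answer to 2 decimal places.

|A ∪ B| = 56.
|(A ∪ B) ∩ C| = 4.4.
|(A ∪ B) ∖ C| = 56 − 4.4 = 51.60.

51.60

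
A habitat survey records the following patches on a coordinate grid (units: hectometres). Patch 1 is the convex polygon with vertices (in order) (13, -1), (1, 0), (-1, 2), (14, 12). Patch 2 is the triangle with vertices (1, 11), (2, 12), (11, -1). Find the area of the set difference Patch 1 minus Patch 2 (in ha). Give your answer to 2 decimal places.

99.75

|Patch 1| = 103.5, |Patch 1∩Patch 2| = 3.7506.
|Patch 1 ∖ Patch 2| = |Patch 1| − |Patch 1∩Patch 2| = 103.5 − 3.7506 = 99.75.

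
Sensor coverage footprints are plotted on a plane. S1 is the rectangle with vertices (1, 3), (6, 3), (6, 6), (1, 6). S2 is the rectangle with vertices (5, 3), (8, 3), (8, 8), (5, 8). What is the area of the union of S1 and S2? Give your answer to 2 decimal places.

27.00

By inclusion–exclusion:
Individual areas: |S1| = 15, |S2| = 15.
|S1∩S2|: x∈[5,6], y∈[3,6] → 1·3 = 3.
|S1 ∪ S2| = 30 − 3 = 27.00.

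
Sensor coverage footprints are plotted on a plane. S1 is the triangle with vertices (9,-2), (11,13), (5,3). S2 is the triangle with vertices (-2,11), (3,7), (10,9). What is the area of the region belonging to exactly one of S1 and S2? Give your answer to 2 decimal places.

|S1| = 35, |S2| = 19, |S1∩S2| = 0.4864.
|S1 △ S2| = |S1| + |S2| − 2·|S1∩S2| = 35 + 19 − 0.9728 = 53.03.

53.03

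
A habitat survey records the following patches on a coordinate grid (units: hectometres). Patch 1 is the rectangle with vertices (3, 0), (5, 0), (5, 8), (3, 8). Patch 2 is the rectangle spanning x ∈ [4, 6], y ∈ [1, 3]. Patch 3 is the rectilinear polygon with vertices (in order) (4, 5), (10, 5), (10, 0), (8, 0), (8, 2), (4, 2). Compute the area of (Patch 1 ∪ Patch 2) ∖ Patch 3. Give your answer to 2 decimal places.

14.00

|Patch 1 ∪ Patch 2| = 18.
|(Patch 1 ∪ Patch 2) ∩ Patch 3| = 4.
|(Patch 1 ∪ Patch 2) ∖ Patch 3| = 18 − 4 = 14.00.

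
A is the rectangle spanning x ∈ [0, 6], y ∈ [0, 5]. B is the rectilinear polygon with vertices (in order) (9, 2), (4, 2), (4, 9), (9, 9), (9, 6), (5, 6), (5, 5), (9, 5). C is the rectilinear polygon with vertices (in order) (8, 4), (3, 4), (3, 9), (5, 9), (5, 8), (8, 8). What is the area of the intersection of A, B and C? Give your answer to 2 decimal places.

2.00

The intersection is the polygon with vertices (4,5), (5,5), (6,5), (6,4), (4,4).
By the shoelace formula its area is 2.00.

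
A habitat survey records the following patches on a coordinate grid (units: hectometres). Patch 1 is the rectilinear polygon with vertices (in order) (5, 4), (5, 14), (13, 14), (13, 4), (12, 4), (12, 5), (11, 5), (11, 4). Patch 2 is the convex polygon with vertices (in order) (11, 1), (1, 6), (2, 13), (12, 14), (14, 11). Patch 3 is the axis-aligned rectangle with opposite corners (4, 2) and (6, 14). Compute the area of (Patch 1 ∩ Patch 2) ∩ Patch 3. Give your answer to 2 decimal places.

9.35

The region (Patch 1 ∩ Patch 2) ∩ Patch 3 is the polygon with vertices (6,13.4), (6,4), (5,4), (5,13.3).
By the shoelace formula its area is 9.35.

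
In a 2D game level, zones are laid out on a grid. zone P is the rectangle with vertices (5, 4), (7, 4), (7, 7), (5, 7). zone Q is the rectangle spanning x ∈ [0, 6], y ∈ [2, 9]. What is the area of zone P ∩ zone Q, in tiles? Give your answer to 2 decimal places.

3.00

|zone P∩zone Q|: x∈[5,6], y∈[4,7] → 1·3 = 3.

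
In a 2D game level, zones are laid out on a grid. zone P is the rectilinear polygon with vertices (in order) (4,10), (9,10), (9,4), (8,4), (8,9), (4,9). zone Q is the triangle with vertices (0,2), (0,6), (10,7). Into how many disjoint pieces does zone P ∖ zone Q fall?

2

zone P ∖ zone Q splits into 2 disjoint pieces (area 7.15, area 2.25).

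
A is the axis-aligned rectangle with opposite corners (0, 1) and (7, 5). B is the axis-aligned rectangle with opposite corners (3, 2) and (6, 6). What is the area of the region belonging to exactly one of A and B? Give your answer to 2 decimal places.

22.00

|A∩B|: x∈[3,6], y∈[2,5] → 3·3 = 9.
|A △ B| = |A| + |B| − 2·|A∩B| = 28 + 12 − 18 = 22.00.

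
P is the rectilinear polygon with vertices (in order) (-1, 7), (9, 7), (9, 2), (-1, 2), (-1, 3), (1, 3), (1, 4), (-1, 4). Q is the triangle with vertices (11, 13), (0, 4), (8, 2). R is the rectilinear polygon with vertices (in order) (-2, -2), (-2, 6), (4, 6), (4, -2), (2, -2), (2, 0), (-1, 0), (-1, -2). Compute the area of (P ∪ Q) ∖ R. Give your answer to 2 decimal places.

47.33

|P ∪ Q| = 65.4583.
|(P ∪ Q) ∩ R| = 18.125.
|(P ∪ Q) ∖ R| = 65.4583 − 18.125 = 47.33.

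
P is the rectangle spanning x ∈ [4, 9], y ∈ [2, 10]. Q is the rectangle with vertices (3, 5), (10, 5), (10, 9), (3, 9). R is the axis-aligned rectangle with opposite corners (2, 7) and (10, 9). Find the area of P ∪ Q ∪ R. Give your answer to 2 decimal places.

By inclusion–exclusion:
Individual areas: |P| = 40, |Q| = 28, |R| = 16.
|P∩Q|: x∈[4,9], y∈[5,9] → 5·4 = 20.
|P∩R|: x∈[4,9], y∈[7,9] → 5·2 = 10.
|Q∩R|: x∈[3,10], y∈[7,9] → 7·2 = 14.
|P∩Q∩R| = 10.
|P ∪ Q ∪ R| = 84 − 44 + 10 = 50.00.

50.00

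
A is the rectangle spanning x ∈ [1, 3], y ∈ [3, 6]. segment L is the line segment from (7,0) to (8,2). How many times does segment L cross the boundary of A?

0

The segment lies entirely outside A and never meets its boundary.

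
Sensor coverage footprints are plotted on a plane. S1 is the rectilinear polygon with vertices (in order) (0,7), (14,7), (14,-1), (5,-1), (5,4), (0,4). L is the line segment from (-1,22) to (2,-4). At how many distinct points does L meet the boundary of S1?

2

The segment meets the boundary at (1.077,4), (0.731,7).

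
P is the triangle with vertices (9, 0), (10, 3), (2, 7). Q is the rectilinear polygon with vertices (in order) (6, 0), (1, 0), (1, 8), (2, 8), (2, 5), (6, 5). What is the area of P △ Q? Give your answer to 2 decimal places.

|P| = 14, |Q| = 28, |P∩Q| = 2.
|P △ Q| = |P| + |Q| − 2·|P∩Q| = 14 + 28 − 4 = 38.00.

38.00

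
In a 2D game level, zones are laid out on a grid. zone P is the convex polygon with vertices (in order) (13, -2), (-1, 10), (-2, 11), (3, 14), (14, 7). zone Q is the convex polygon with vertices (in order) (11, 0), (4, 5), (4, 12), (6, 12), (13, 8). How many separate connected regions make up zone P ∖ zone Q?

2

zone P ∖ zone Q splits into 2 disjoint pieces (area 15.3754, area 27.9143).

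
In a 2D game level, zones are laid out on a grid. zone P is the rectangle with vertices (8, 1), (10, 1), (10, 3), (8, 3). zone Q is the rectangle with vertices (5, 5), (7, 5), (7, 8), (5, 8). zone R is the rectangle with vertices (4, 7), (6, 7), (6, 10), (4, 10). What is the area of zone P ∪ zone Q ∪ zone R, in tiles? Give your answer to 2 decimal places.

15.00

By inclusion–exclusion:
Individual areas: |zone P| = 4, |zone Q| = 6, |zone R| = 6.
|zone P∩zone Q| = 0 (no overlap).
|zone P∩zone R| = 0 (no overlap).
|zone Q∩zone R|: x∈[5,6], y∈[7,8] → 1·1 = 1.
|zone P∩zone Q∩zone R| = 0.
|zone P ∪ zone Q ∪ zone R| = 16 − 1 + 0 = 15.00.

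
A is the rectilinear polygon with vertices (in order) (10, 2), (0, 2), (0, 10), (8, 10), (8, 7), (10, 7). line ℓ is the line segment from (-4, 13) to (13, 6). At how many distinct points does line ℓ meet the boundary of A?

2

The segment meets the boundary at (8,8.059), (3.286,10).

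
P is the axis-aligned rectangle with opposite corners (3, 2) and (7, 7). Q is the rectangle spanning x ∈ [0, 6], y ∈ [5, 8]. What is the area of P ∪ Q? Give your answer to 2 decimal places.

By inclusion–exclusion:
Individual areas: |P| = 20, |Q| = 18.
|P∩Q|: x∈[3,6], y∈[5,7] → 3·2 = 6.
|P ∪ Q| = 38 − 6 = 32.00.

32.00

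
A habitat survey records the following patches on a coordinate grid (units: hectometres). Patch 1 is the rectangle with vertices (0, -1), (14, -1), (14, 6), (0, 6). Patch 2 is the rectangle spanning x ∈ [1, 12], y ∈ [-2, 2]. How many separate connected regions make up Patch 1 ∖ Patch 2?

Patch 1 ∖ Patch 2 is a single connected region.

1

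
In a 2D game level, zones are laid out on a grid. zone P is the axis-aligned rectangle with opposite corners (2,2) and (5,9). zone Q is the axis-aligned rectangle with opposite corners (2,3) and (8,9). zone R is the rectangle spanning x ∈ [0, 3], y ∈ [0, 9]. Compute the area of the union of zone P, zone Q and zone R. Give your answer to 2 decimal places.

By inclusion–exclusion:
Individual areas: |zone P| = 21, |zone Q| = 36, |zone R| = 27.
|zone P∩zone Q|: x∈[2,5], y∈[3,9] → 3·6 = 18.
|zone P∩zone R|: x∈[2,3], y∈[2,9] → 1·7 = 7.
|zone Q∩zone R|: x∈[2,3], y∈[3,9] → 1·6 = 6.
|zone P∩zone Q∩zone R| = 6.
|zone P ∪ zone Q ∪ zone R| = 84 − 31 + 6 = 59.00.

59.00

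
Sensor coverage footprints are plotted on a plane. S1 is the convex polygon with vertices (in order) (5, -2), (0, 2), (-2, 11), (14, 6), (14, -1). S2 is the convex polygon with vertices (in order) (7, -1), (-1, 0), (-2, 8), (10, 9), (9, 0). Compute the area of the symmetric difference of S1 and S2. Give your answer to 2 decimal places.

|S1| = 136.5, |S2| = 98.5, |S1∩S2| = 83.3704.
|S1 △ S2| = |S1| + |S2| − 2·|S1∩S2| = 136.5 + 98.5 − 166.7408 = 68.26.

68.26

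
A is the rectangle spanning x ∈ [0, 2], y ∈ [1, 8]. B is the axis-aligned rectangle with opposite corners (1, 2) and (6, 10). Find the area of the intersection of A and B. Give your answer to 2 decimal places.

|A∩B|: x∈[1,2], y∈[2,8] → 1·6 = 6.

6.00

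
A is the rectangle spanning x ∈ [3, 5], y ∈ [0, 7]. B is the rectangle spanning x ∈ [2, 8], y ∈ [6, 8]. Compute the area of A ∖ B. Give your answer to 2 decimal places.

12.00

|A∩B|: x∈[3,5], y∈[6,7] → 2·1 = 2.
|A| = 14.
|A ∖ B| = |A| − |A∩B| = 14 − 2 = 12.00.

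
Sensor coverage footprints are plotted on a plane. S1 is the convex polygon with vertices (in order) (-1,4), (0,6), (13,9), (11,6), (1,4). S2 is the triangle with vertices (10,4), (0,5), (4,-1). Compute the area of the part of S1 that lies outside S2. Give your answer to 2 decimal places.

27.53

|S1| = 29.5, |S1∩S2| = 1.9667.
|S1 ∖ S2| = |S1| − |S1∩S2| = 29.5 − 1.9667 = 27.53.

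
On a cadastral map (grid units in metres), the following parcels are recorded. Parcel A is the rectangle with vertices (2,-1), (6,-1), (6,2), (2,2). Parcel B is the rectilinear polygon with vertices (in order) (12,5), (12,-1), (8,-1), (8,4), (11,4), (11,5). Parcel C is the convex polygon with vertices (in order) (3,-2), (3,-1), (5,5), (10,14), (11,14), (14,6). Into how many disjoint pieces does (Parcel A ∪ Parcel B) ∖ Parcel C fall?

3

(Parcel A ∪ Parcel B) ∖ Parcel C splits into 3 disjoint pieces (area 0.9602, area 4.5, area 16.3636).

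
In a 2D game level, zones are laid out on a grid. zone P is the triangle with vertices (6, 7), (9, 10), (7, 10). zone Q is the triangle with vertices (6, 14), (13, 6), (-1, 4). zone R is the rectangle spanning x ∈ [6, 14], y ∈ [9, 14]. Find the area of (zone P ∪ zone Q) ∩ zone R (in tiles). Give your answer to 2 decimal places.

10.94

The region (zone P ∪ zone Q) ∩ zone R is the polygon with vertices (10.375,9), (6,9), (6,14).
By the shoelace formula its area is 10.94.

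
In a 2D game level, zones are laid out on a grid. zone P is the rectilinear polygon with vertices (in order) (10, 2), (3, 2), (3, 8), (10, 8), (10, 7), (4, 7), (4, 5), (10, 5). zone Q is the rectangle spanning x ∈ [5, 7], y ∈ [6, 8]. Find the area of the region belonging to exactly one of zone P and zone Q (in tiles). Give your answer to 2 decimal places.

|zone P| = 30, |zone Q| = 4, |zone P∩zone Q| = 2.
|zone P △ zone Q| = |zone P| + |zone Q| − 2·|zone P∩zone Q| = 30 + 4 − 4 = 30.00.

30.00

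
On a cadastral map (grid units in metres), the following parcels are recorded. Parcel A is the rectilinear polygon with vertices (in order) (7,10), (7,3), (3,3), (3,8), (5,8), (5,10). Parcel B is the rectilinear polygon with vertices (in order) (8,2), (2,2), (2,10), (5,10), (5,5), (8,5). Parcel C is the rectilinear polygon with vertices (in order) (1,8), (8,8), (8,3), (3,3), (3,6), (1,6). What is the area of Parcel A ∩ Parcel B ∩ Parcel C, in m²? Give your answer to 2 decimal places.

The intersection is the polygon with vertices (3,3), (3,6), (3,8), (5,8), (5,5), (7,5), (7,3).
By the shoelace formula its area is 14.00.

14.00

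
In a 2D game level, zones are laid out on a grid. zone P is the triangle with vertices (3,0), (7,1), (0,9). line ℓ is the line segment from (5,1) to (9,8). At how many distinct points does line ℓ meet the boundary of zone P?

1

The segment meets the boundary at (5.79,2.383).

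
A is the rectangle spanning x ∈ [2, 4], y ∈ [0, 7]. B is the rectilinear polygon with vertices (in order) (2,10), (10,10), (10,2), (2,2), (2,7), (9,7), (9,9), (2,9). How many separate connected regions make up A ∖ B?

1

A ∖ B is a single connected region.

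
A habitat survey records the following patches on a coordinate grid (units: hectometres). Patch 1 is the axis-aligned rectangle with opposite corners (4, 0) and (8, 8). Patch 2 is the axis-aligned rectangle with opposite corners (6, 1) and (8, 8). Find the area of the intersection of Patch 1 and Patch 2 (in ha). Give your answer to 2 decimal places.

|Patch 1∩Patch 2|: x∈[6,8], y∈[1,8] → 2·7 = 14.

14.00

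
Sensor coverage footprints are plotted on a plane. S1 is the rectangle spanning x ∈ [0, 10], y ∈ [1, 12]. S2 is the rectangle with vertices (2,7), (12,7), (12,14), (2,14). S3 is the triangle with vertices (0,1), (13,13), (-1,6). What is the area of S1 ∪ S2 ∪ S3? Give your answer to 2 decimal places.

142.96

By inclusion–exclusion:
Individual areas: |S1| = 110, |S2| = 70, |S3| = 38.5.
|S1∩S2|: x∈[2,10], y∈[7,12] → 8·5 = 40.
|S1∩S3| = 33.8462.
|S2∩S3| = 16.0385.
|S1∩S2∩S3| = 14.3462.
|S1 ∪ S2 ∪ S3| = 218.5 − 89.8846 + 14.3462 = 142.96.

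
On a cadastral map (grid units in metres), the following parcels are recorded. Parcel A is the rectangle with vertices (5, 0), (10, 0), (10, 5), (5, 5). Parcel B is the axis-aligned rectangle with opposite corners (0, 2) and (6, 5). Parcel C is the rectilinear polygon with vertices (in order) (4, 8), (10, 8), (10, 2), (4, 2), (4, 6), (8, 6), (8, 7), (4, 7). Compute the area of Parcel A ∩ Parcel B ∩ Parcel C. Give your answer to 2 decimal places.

The intersection is the polygon with vertices (6,2), (5,2), (5,5), (6,5).
By the shoelace formula its area is 3.00.

3.00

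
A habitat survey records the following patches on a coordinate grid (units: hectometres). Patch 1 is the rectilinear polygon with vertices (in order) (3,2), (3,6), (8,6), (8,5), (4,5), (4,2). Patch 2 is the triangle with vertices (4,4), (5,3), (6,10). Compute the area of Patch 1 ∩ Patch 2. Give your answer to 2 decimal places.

0.86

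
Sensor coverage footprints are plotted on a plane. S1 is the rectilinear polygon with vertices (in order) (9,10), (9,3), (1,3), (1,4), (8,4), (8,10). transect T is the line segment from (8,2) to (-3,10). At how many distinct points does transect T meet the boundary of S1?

2

The segment meets the boundary at (5.25,4), (6.625,3).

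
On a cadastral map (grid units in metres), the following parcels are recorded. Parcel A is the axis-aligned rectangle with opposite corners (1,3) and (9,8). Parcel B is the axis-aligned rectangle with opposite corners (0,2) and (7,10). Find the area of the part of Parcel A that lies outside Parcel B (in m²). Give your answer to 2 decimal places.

|Parcel A∩Parcel B|: x∈[1,7], y∈[3,8] → 6·5 = 30.
|Parcel A| = 40.
|Parcel A ∖ Parcel B| = |Parcel A| − |Parcel A∩Parcel B| = 40 − 30 = 10.00.

10.00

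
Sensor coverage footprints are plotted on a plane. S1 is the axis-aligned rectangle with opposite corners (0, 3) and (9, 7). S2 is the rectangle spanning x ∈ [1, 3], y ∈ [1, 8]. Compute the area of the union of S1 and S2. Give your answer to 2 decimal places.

By inclusion–exclusion:
Individual areas: |S1| = 36, |S2| = 14.
|S1∩S2|: x∈[1,3], y∈[3,7] → 2·4 = 8.
|S1 ∪ S2| = 50 − 8 = 42.00.

42.00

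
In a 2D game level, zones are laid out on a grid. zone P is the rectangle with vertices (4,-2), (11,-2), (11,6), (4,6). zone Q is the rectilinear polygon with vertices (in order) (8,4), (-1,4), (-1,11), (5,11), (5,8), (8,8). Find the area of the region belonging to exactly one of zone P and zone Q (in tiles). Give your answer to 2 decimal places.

94.00

|zone P| = 56, |zone Q| = 54, |zone P∩zone Q| = 8.
|zone P △ zone Q| = |zone P| + |zone Q| − 2·|zone P∩zone Q| = 56 + 54 − 16 = 94.00.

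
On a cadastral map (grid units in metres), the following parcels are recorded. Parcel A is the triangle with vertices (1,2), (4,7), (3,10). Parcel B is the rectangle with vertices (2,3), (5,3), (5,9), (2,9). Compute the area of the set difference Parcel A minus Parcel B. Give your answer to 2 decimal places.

|Parcel A| = 7, |Parcel A∩Parcel B| = 5.5417.
|Parcel A ∖ Parcel B| = |Parcel A| − |Parcel A∩Parcel B| = 7 − 5.5417 = 1.46.

1.46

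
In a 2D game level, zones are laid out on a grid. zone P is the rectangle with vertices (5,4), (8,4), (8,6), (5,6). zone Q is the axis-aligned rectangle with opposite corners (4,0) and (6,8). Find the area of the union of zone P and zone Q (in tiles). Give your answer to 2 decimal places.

By inclusion–exclusion:
Individual areas: |zone P| = 6, |zone Q| = 16.
|zone P∩zone Q|: x∈[5,6], y∈[4,6] → 1·2 = 2.
|zone P ∪ zone Q| = 22 − 2 = 20.00.

20.00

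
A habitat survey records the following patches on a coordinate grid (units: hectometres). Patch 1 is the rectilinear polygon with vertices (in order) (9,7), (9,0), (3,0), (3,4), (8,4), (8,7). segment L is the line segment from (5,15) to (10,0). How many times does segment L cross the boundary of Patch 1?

2

The segment meets the boundary at (8,6), (9,3).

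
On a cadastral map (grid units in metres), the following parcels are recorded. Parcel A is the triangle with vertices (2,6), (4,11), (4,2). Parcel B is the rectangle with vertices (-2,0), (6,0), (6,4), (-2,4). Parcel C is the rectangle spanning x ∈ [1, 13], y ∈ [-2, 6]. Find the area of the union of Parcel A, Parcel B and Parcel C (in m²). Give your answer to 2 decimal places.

By inclusion–exclusion:
Individual areas: |Parcel A| = 9, |Parcel B| = 32, |Parcel C| = 96.
|Parcel A∩Parcel B| = 1.
|Parcel A∩Parcel C| = 4.
|Parcel B∩Parcel C|: x∈[1,6], y∈[0,4] → 5·4 = 20.
|Parcel A∩Parcel B∩Parcel C| = 1.
|Parcel A ∪ Parcel B ∪ Parcel C| = 137 − 25 + 1 = 113.00.

113.00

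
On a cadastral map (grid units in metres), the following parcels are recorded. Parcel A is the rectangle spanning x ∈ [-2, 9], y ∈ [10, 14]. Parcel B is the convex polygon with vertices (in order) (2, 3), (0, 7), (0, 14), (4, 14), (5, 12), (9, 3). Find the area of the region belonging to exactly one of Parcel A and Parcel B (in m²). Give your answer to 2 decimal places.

|Parcel A| = 44, |Parcel B| = 68, |Parcel A∩Parcel B| = 19.8889.
|Parcel A △ Parcel B| = |Parcel A| + |Parcel B| − 2·|Parcel A∩Parcel B| = 44 + 68 − 39.7778 = 72.22.

72.22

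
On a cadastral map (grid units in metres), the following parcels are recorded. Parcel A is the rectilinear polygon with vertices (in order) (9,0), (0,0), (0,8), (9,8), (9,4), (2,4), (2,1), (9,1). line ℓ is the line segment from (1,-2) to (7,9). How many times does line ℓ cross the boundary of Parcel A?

The segment meets the boundary at (6.455,8), (4.273,4), (2.636,1), (2.091,0).

4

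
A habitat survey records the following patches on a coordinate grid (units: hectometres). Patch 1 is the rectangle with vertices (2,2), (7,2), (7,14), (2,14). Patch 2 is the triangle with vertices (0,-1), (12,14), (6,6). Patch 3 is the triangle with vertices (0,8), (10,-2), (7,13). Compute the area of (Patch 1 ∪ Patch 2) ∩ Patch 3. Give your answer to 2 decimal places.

|Patch 1 ∪ Patch 2| = 61.2988.
|(Patch 1 ∪ Patch 2) ∩ Patch 3| = 38.40.

38.40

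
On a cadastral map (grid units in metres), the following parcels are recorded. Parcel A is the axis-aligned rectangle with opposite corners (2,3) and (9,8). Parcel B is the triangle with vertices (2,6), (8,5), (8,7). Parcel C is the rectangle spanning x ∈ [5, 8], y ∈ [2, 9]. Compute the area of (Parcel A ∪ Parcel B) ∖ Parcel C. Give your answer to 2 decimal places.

|Parcel A ∪ Parcel B| = 35.
|(Parcel A ∪ Parcel B) ∩ Parcel C| = 15.
|(Parcel A ∪ Parcel B) ∖ Parcel C| = 35 − 15 = 20.00.

20.00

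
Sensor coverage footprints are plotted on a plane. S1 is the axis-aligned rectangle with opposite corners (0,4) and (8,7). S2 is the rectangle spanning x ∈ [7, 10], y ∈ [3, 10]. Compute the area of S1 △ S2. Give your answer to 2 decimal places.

|S1∩S2|: x∈[7,8], y∈[4,7] → 1·3 = 3.
|S1 △ S2| = |S1| + |S2| − 2·|S1∩S2| = 24 + 21 − 6 = 39.00.

39.00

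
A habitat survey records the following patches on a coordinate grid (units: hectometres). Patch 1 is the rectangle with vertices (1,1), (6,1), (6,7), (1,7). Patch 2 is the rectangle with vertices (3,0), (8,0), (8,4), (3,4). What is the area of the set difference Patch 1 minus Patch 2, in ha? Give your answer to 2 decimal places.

|Patch 1∩Patch 2|: x∈[3,6], y∈[1,4] → 3·3 = 9.
|Patch 1| = 30.
|Patch 1 ∖ Patch 2| = |Patch 1| − |Patch 1∩Patch 2| = 30 − 9 = 21.00.

21.00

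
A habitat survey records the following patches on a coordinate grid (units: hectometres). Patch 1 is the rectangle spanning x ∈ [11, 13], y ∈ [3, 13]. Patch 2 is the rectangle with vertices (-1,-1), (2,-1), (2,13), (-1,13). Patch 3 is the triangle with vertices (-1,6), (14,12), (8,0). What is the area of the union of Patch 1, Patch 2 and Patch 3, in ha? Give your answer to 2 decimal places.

122.80

By inclusion–exclusion:
Individual areas: |Patch 1| = 20, |Patch 2| = 42, |Patch 3| = 72.
|Patch 1∩Patch 2| = 0 (no overlap).
|Patch 1∩Patch 3| = 6.4.
|Patch 2∩Patch 3| = 4.8.
|Patch 1∩Patch 2∩Patch 3| = 0.
|Patch 1 ∪ Patch 2 ∪ Patch 3| = 134 − 11.2 + 0 = 122.80.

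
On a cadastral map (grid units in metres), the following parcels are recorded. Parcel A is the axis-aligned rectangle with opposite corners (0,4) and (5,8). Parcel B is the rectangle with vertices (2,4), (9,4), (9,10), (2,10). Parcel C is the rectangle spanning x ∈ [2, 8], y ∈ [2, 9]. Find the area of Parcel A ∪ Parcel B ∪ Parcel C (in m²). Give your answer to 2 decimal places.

By inclusion–exclusion:
Individual areas: |Parcel A| = 20, |Parcel B| = 42, |Parcel C| = 42.
|Parcel A∩Parcel B|: x∈[2,5], y∈[4,8] → 3·4 = 12.
|Parcel A∩Parcel C|: x∈[2,5], y∈[4,8] → 3·4 = 12.
|Parcel B∩Parcel C|: x∈[2,8], y∈[4,9] → 6·5 = 30.
|Parcel A∩Parcel B∩Parcel C| = 12.
|Parcel A ∪ Parcel B ∪ Parcel C| = 104 − 54 + 12 = 62.00.

62.00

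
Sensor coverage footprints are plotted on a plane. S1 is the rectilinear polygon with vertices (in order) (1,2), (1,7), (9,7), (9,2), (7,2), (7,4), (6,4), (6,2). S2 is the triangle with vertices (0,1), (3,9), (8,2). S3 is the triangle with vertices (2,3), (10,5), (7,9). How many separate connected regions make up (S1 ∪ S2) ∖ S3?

2

(S1 ∪ S2) ∖ S3 splits into 2 disjoint pieces (area 31.175, area 0.1667).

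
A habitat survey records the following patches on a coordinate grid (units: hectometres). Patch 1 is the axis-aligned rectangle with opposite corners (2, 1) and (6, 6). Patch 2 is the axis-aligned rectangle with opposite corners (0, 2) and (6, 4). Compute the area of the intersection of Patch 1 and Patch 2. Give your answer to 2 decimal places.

|Patch 1∩Patch 2|: x∈[2,6], y∈[2,4] → 4·2 = 8.

8.00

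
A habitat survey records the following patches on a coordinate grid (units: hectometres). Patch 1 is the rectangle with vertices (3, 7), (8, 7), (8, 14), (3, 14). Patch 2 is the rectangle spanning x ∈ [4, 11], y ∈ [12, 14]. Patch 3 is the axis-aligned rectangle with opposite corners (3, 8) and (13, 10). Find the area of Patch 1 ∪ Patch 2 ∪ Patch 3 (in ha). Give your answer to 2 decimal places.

51.00

By inclusion–exclusion:
Individual areas: |Patch 1| = 35, |Patch 2| = 14, |Patch 3| = 20.
|Patch 1∩Patch 2|: x∈[4,8], y∈[12,14] → 4·2 = 8.
|Patch 1∩Patch 3|: x∈[3,8], y∈[8,10] → 5·2 = 10.
|Patch 2∩Patch 3| = 0 (no overlap).
|Patch 1∩Patch 2∩Patch 3| = 0.
|Patch 1 ∪ Patch 2 ∪ Patch 3| = 69 − 18 + 0 = 51.00.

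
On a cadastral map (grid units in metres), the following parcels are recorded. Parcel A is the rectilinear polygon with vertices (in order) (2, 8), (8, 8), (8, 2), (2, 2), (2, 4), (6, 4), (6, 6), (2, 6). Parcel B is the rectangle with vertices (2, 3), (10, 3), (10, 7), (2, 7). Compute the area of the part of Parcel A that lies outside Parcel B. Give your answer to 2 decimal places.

|Parcel A| = 28, |Parcel A∩Parcel B| = 16.
|Parcel A ∖ Parcel B| = |Parcel A| − |Parcel A∩Parcel B| = 28 − 16 = 12.00.

12.00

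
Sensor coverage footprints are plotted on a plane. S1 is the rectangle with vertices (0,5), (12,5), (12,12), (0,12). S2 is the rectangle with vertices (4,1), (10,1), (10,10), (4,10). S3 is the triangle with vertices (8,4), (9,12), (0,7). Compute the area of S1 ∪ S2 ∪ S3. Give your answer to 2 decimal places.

By inclusion–exclusion:
Individual areas: |S1| = 84, |S2| = 54, |S3| = 33.5.
|S1∩S2|: x∈[4,10], y∈[5,10] → 6·5 = 30.
|S1∩S3| = 32.1042.
|S2∩S3| = 22.7056.
|S1∩S2∩S3| = 21.3097.
|S1 ∪ S2 ∪ S3| = 171.5 − 84.8097 + 21.3097 = 108.00.

108.00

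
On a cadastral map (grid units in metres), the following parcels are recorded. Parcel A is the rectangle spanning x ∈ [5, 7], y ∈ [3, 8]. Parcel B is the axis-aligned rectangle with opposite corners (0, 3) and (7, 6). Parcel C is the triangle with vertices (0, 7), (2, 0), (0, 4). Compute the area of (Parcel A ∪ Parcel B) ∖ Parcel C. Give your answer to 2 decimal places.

23.11

|Parcel A ∪ Parcel B| = 25.
|(Parcel A ∪ Parcel B) ∩ Parcel C| = 1.8929.
|(Parcel A ∪ Parcel B) ∖ Parcel C| = 25 − 1.8929 = 23.11.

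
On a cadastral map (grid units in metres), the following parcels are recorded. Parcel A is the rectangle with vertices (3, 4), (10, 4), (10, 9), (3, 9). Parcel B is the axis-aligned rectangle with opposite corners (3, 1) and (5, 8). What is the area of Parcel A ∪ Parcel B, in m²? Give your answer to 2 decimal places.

41.00

By inclusion–exclusion:
Individual areas: |Parcel A| = 35, |Parcel B| = 14.
|Parcel A∩Parcel B|: x∈[3,5], y∈[4,8] → 2·4 = 8.
|Parcel A ∪ Parcel B| = 49 − 8 = 41.00.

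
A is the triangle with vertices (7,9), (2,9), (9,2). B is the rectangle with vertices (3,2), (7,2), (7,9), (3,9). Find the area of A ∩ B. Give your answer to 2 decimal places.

The intersection is the polygon with vertices (7,9), (7,4), (3,8), (3,9).
By the shoelace formula its area is 12.00.

12.00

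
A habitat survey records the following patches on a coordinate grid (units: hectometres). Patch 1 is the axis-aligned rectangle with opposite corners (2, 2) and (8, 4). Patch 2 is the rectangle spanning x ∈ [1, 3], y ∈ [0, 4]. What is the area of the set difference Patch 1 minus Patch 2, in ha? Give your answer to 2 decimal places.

|Patch 1∩Patch 2|: x∈[2,3], y∈[2,4] → 1·2 = 2.
|Patch 1| = 12.
|Patch 1 ∖ Patch 2| = |Patch 1| − |Patch 1∩Patch 2| = 12 − 2 = 10.00.

10.00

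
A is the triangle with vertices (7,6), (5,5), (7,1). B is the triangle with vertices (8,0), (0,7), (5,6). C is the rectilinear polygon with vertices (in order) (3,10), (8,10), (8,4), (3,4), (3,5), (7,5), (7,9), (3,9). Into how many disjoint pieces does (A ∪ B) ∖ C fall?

2

(A ∪ B) ∖ C splits into 2 disjoint pieces (area 6.6375, area 6.1429).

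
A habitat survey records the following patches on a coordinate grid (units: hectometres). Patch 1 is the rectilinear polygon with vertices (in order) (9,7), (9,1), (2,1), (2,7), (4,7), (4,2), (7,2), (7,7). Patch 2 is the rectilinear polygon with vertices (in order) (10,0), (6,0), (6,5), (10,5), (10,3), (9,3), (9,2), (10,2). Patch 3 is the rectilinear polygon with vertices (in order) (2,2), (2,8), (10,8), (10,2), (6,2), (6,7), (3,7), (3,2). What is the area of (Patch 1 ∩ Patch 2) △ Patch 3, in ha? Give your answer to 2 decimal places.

30.00

|Patch 1 ∩ Patch 2| = 9.
|(Patch 1 ∩ Patch 2) ∩ Patch 3| = 6.
|(Patch 1 ∩ Patch 2) △ Patch 3| = 9 + 33 − 12 = 30.00.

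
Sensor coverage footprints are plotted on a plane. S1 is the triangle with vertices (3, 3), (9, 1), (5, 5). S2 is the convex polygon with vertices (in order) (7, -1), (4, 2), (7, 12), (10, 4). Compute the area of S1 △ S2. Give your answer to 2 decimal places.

|S1| = 8, |S2| = 39, |S1∩S2| = 6.4257.
|S1 △ S2| = |S1| + |S2| − 2·|S1∩S2| = 8 + 39 − 12.8514 = 34.15.

34.15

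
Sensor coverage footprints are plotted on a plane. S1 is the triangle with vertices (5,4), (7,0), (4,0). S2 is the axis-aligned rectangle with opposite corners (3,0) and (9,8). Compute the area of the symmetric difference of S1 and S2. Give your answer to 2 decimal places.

42.00

|S1| = 6, |S2| = 48, |S1∩S2| = 6.
|S1 △ S2| = |S1| + |S2| − 2·|S1∩S2| = 6 + 48 − 12 = 42.00.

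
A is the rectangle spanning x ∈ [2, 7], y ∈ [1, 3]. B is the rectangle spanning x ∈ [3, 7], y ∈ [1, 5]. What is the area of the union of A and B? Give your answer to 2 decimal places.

By inclusion–exclusion:
Individual areas: |A| = 10, |B| = 16.
|A∩B|: x∈[3,7], y∈[1,3] → 4·2 = 8.
|A ∪ B| = 26 − 8 = 18.00.

18.00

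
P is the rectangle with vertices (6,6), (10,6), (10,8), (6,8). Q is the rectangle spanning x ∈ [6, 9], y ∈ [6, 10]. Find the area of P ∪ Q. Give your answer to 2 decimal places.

By inclusion–exclusion:
Individual areas: |P| = 8, |Q| = 12.
|P∩Q|: x∈[6,9], y∈[6,8] → 3·2 = 6.
|P ∪ Q| = 20 − 6 = 14.00.

14.00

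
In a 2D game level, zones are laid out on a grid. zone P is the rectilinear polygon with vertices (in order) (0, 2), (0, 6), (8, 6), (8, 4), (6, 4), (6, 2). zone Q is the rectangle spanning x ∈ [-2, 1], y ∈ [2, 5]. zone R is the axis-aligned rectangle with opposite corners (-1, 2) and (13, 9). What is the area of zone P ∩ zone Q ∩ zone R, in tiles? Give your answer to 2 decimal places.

3.00

The intersection is the polygon with vertices (1,5), (1,2), (0,2), (0,5).
By the shoelace formula its area is 3.00.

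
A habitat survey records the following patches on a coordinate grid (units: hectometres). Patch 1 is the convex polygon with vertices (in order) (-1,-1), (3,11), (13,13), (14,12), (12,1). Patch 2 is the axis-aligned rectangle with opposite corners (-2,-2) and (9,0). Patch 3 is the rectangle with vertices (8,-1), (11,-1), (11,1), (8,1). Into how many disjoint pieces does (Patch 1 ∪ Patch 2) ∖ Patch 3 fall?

(Patch 1 ∪ Patch 2) ∖ Patch 3 is a single connected region.

1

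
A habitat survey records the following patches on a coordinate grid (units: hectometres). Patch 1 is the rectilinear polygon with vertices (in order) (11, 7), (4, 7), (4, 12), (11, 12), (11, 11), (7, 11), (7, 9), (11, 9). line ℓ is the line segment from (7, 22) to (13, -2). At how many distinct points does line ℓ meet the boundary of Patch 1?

The segment meets the boundary at (10.75,7), (10.25,9), (9.75,11), (9.5,12).

4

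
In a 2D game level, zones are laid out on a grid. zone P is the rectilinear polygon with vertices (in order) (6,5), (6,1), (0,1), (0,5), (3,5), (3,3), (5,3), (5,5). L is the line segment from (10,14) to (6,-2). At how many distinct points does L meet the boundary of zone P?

0

The segment lies entirely outside zone P and never meets its boundary.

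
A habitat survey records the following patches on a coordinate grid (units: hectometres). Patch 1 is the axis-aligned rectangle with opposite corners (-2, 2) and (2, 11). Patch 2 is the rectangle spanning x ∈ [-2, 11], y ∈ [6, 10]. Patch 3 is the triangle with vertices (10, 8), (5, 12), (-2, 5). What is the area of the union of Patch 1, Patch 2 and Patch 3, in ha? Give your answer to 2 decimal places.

By inclusion–exclusion:
Individual areas: |Patch 1| = 36, |Patch 2| = 52, |Patch 3| = 31.5.
|Patch 1∩Patch 2|: x∈[-2,2], y∈[6,10] → 4·4 = 16.
|Patch 1∩Patch 3| = 6.
|Patch 2∩Patch 3| = 25.5.
|Patch 1∩Patch 2∩Patch 3| = 4.5.
|Patch 1 ∪ Patch 2 ∪ Patch 3| = 119.5 − 47.5 + 4.5 = 76.50.

76.50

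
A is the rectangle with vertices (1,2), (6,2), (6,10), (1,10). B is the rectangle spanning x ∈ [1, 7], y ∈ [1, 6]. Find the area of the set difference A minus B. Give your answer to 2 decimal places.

|A∩B|: x∈[1,6], y∈[2,6] → 5·4 = 20.
|A| = 40.
|A ∖ B| = |A| − |A∩B| = 40 − 20 = 20.00.

20.00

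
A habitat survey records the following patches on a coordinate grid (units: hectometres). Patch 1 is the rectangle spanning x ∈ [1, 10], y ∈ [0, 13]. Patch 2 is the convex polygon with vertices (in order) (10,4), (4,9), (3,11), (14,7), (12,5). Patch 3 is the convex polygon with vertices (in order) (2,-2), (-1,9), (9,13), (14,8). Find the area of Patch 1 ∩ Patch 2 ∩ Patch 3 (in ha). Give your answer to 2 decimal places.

The intersection is the polygon with vertices (4,9), (3.167,10.667), (3.524,10.809), (10,8.454), (10,4.667), (9.6,4.333).
By the shoelace formula its area is 18.89.

18.89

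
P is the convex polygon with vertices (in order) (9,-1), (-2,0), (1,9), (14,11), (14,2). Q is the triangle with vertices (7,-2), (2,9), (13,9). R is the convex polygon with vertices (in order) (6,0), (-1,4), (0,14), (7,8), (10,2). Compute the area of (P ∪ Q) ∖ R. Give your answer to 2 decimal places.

83.11

|P ∪ Q| = 147.194.
|(P ∪ Q) ∩ R| = 64.0802.
|(P ∪ Q) ∖ R| = 147.194 − 64.0802 = 83.11.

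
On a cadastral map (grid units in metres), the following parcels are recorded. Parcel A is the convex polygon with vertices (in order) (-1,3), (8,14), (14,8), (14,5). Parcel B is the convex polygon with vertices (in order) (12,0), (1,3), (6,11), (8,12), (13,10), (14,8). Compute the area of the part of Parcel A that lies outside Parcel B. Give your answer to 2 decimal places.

|Parcel A| = 82.5, |Parcel A∩Parcel B| = 65.7938.
|Parcel A ∖ Parcel B| = |Parcel A| − |Parcel A∩Parcel B| = 82.5 − 65.7938 = 16.71.

16.71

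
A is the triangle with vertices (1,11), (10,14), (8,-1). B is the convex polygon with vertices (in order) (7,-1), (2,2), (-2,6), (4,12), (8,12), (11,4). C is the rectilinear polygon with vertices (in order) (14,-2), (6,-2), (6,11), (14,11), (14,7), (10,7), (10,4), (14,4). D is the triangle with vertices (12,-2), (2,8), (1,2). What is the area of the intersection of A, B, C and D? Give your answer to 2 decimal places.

4.71

The intersection is the polygon with vertices (6,2.429), (6,4), (8.353,1.647), (8.2,0.5), (7.578,-0.277).
By the shoelace formula its area is 4.71.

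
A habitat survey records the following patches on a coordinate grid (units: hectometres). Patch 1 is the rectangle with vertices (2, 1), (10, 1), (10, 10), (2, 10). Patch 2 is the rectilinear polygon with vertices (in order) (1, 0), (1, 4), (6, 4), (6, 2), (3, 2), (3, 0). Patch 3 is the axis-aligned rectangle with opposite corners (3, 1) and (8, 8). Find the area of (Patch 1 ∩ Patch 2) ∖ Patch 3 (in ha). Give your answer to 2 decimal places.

|Patch 1 ∩ Patch 2| = 9.
|(Patch 1 ∩ Patch 2) ∩ Patch 3| = 6.
|(Patch 1 ∩ Patch 2) ∖ Patch 3| = 9 − 6 = 3.00.

3.00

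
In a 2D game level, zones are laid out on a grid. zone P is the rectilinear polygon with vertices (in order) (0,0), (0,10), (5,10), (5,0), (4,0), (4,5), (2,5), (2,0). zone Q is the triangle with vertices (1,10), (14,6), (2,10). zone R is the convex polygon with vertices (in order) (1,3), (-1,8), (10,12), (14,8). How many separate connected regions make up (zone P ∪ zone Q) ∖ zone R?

(zone P ∪ zone Q) ∖ zone R splits into 4 disjoint pieces (area 3.6818, area 0.1032, area 4.3462, area 7.4423).

4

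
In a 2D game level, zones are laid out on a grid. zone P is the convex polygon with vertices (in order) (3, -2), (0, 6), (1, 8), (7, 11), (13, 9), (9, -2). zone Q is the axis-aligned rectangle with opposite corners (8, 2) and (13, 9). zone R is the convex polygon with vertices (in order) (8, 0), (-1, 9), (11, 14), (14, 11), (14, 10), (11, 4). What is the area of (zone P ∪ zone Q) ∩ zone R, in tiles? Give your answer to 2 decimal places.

The region (zone P ∪ zone Q) ∩ zone R is the polygon with vertices (1,8), (7,11), (13,9), (13,8), (11,4), (8,0), (0.667,7.333).
By the shoelace formula its area is 74.67.

74.67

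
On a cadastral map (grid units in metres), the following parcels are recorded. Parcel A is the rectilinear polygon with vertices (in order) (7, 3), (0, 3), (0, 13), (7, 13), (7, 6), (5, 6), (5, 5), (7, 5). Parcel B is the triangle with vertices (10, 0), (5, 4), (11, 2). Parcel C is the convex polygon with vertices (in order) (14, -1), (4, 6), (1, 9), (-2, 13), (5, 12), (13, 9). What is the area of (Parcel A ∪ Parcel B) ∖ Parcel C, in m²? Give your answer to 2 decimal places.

|Parcel A ∪ Parcel B| = 74.2917.
|(Parcel A ∪ Parcel B) ∩ Parcel C| = 37.0379.
|(Parcel A ∪ Parcel B) ∖ Parcel C| = 74.2917 − 37.0379 = 37.25.

37.25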